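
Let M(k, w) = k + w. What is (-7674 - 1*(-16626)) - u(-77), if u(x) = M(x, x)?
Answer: 9106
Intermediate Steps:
u(x) = 2*x (u(x) = x + x = 2*x)
(-7674 - 1*(-16626)) - u(-77) = (-7674 - 1*(-16626)) - 2*(-77) = (-7674 + 16626) - 1*(-154) = 8952 + 154 = 9106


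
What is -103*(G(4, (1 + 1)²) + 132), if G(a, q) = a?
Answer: -14008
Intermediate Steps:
-103*(G(4, (1 + 1)²) + 132) = -103*(4 + 132) = -103*136 = -14008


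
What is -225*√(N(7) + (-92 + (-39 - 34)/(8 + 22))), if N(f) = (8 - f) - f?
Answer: -15*I*√90390/2 ≈ -2254.9*I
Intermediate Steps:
N(f) = 8 - 2*f
-225*√(N(7) + (-92 + (-39 - 34)/(8 + 22))) = -225*√((8 - 2*7) + (-92 + (-39 - 34)/(8 + 22))) = -225*√((8 - 14) + (-92 - 73/30)) = -225*√(-6 + (-92 - 73*1/30)) = -225*√(-6 + (-92 - 73/30)) = -225*√(-6 - 2833/30) = -15*I*√90390/2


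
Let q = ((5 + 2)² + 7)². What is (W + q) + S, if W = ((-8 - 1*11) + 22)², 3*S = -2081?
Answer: 7354/3 ≈ 2451.3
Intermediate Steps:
S = -2081/3 (S = (⅓)*(-2081) = -2081/3 ≈ -693.67)
q = 3136 (q = (7² + 7)² = (49 + 7)² = 56² = 3136)
W = 9 (W = ((-8 - 11) + 22)² = (-19 + 22)² = 3² = 9)
(W + q) + S = (9 + 3136) - 2081/3 = 3145 - 2081/3 = 7354/3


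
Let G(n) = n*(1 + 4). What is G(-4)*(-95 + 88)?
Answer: 140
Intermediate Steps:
G(n) = 5*n (G(n) = n*5 = 5*n)
G(-4)*(-95 + 88) = (5*(-4))*(-95 + 88) = -20*(-7) = 140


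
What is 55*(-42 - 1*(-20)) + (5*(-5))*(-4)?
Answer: -1110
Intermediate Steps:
55*(-42 - 1*(-20)) + (5*(-5))*(-4) = 55*(-42 + 20) - 25*(-4) = 55*(-22) + 100 = -1210 + 100 = -1110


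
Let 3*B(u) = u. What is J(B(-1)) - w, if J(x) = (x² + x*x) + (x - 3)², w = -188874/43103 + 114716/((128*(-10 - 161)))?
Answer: 4942745113/235859616 ≈ 20.956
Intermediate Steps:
B(u) = u/3
w = -2269669465/235859616 (w = -188874*1/43103 + 114716/((128*(-171))) = -188874/43103 + 114716/(-21888) = -188874/43103 + 114716*(-1/21888) = -188874/43103 - 28679/5472 = -2269669465/235859616 ≈ -9.6230)
J(x) = (-3 + x)² + 2*x² (J(x) = (x² + x²) + (-3 + x)² = 2*x² + (-3 + x)² = (-3 + x)² + 2*x²)
J(B(-1)) - w = ((-3 + (⅓)*(-1))² + 2*((⅓)*(-1))²) - 1*(-2269669465/235859616) = ((-3 - ⅓)² + 2*(-⅓)²) + 2269669465/235859616 = ((-10/3)² + 2*(⅑)) + 2269669465/235859616 = (100/9 + 2/9) + 2269669465/235859616 = 34/3 + 2269669465/235859616 = 4942745113/235859616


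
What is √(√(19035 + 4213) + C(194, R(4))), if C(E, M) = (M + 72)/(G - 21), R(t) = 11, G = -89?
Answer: √(-9130 + 48400*√1453)/110 ≈ 12.317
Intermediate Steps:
C(E, M) = -36/55 - M/110 (C(E, M) = (M + 72)/(-89 - 21) = (72 + M)/(-110) = (72 + M)*(-1/110) = -36/55 - M/110)
√(√(19035 + 4213) + C(194, R(4))) = √(√(19035 + 4213) + (-36/55 - 1/110*11)) = √(√23248 + (-36/55 - ⅒)) = √(4*√1453 - 83/110) = √(-83/110 + 4*√1453)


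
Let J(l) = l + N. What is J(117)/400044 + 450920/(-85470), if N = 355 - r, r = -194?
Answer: -81230143/15401694 ≈ -5.2741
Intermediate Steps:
N = 549 (N = 355 - 1*(-194) = 355 + 194 = 549)
J(l) = 549 + l (J(l) = l + 549 = 549 + l)
J(117)/400044 + 450920/(-85470) = (549 + 117)/400044 + 450920/(-85470) = 666*(1/400044) + 450920*(-1/85470) = 3/1802 - 45092/8547 = -81230143/15401694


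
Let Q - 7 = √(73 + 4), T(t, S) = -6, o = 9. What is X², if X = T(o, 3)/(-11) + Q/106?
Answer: 258843/679778 + 713*√77/61798 ≈ 0.48202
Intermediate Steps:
Q = 7 + √77 (Q = 7 + √(73 + 4) = 7 + √77 ≈ 15.775)
X = 713/1166 + √77/106 (X = -6/(-11) + (7 + √77)/106 = -6*(-1/11) + (7 + √77)*(1/106) = 6/11 + (7/106 + √77/106) = 713/1166 + √77/106 ≈ 0.69427)
X² = (713/1166 + √77/106)²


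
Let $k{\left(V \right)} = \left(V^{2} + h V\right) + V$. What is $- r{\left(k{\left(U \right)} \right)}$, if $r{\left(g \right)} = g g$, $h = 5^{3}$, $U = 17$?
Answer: $-5909761$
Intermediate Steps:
$h = 125$
$k{\left(V \right)} = V^{2} + 126 V$ ($k{\left(V \right)} = \left(V^{2} + 125 V\right) + V = V^{2} + 126 V$)
$r{\left(g \right)} = g^{2}$
$- r{\left(k{\left(U \right)} \right)} = - \left(17 \left(126 + 17\right)\right)^{2} = - \left(17 \cdot 143\right)^{2} = - 2431^{2} = \left(-1\right) 5909761 = -5909761$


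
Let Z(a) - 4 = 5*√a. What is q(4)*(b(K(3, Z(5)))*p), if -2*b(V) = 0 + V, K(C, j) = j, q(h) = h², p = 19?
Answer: -608 - 760*√5 ≈ -2307.4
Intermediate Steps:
Z(a) = 4 + 5*√a
b(V) = -V/2 (b(V) = -(0 + V)/2 = -V/2)
q(4)*(b(K(3, Z(5)))*p) = 4²*(-(4 + 5*√5)/2*19) = 16*((-2 - 5*√5/2)*19) = 16*(-38 - 95*√5/2) = -608 - 760*√5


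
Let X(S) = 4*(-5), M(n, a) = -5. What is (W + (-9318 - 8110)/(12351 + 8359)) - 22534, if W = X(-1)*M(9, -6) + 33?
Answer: -231971069/10355 ≈ -22402.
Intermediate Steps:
X(S) = -20
W = 133 (W = -20*(-5) + 33 = 100 + 33 = 133)
(W + (-9318 - 8110)/(12351 + 8359)) - 22534 = (133 + (-9318 - 8110)/(12351 + 8359)) - 22534 = (133 - 17428/20710) - 22534 = (133 - 17428*1/20710) - 22534 = (133 - 8714/10355) - 22534 = 1368501/10355 - 22534 = -231971069/10355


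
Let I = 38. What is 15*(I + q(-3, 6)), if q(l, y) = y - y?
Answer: 570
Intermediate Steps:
q(l, y) = 0
15*(I + q(-3, 6)) = 15*(38 + 0) = 15*38 = 570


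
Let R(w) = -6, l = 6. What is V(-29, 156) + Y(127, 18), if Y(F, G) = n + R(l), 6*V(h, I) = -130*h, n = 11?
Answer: 1900/3 ≈ 633.33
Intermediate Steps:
V(h, I) = -65*h/3 (V(h, I) = (-130*h)/6 = -65*h/3)
Y(F, G) = 5 (Y(F, G) = 11 - 6 = 5)
V(-29, 156) + Y(127, 18) = -65/3*(-29) + 5 = 1885/3 + 5 = 1900/3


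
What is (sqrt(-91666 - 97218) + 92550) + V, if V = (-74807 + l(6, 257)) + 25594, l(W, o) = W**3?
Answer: 43553 + 2*I*sqrt(47221) ≈ 43553.0 + 434.61*I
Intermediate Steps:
V = -48997 (V = (-74807 + 6**3) + 25594 = (-74807 + 216) + 25594 = -74591 + 25594 = -48997)
(sqrt(-91666 - 97218) + 92550) + V = (sqrt(-91666 - 97218) + 92550) - 48997 = (sqrt(-188884) + 92550) - 48997 = (2*I*sqrt(47221) + 92550) - 48997 = (92550 + 2*I*sqrt(47221)) - 48997 = 43553 + 2*I*sqrt(47221)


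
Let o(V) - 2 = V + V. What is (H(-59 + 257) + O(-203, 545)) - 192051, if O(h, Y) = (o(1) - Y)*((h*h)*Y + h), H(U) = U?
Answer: -12150349635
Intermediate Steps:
o(V) = 2 + 2*V (o(V) = 2 + (V + V) = 2 + 2*V)
O(h, Y) = (4 - Y)*(h + Y*h²) (O(h, Y) = ((2 + 2*1) - Y)*((h*h)*Y + h) = ((2 + 2) - Y)*(h²*Y + h) = (4 - Y)*(Y*h² + h) = (4 - Y)*(h + Y*h²))
(H(-59 + 257) + O(-203, 545)) - 192051 = ((-59 + 257) - 203*(4 - 1*545 - 1*(-203)*545² + 4*545*(-203))) - 192051 = (198 - 203*(4 - 545 - 1*(-203)*297025 - 442540)) - 192051 = (198 - 203*(4 - 545 + 60296075 - 442540)) - 192051 = (198 - 203*59852994) - 192051 = (198 - 12150157782) - 192051 = -12150157584 - 192051 = -12150349635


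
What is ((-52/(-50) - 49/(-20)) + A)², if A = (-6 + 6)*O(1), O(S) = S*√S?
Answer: 121801/10000 ≈ 12.180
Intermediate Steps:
O(S) = S^(3/2)
A = 0 (A = (-6 + 6)*1^(3/2) = 0*1 = 0)
((-52/(-50) - 49/(-20)) + A)² = ((-52/(-50) - 49/(-20)) + 0)² = ((-52*(-1/50) - 49*(-1/20)) + 0)² = ((26/25 + 49/20) + 0)² = (349/100 + 0)² = (349/100)² = 121801/10000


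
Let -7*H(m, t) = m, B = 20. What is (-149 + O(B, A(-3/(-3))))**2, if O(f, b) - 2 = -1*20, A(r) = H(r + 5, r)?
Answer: 27889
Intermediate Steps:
H(m, t) = -m/7
A(r) = -5/7 - r/7 (A(r) = -(r + 5)/7 = -(5 + r)/7 = -5/7 - r/7)
O(f, b) = -18 (O(f, b) = 2 - 1*20 = 2 - 20 = -18)
(-149 + O(B, A(-3/(-3))))**2 = (-149 - 18)**2 = (-167)**2 = 27889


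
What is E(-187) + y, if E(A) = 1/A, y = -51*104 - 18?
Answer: -995215/187 ≈ -5322.0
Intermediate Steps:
y = -5322 (y = -5304 - 18 = -5322)
E(-187) + y = 1/(-187) - 5322 = -1/187 - 5322 = -995215/187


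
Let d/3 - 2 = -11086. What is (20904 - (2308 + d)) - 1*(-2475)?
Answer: 54323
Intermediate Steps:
d = -33252 (d = 6 + 3*(-11086) = 6 - 33258 = -33252)
(20904 - (2308 + d)) - 1*(-2475) = (20904 - (2308 - 33252)) - 1*(-2475) = (20904 - 1*(-30944)) + 2475 = (20904 + 30944) + 2475 = 51848 + 2475 = 54323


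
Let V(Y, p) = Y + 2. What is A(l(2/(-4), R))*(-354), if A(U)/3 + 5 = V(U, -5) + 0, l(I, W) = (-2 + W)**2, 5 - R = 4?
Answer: 2124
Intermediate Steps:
V(Y, p) = 2 + Y
R = 1 (R = 5 - 1*4 = 5 - 4 = 1)
A(U) = -9 + 3*U (A(U) = -15 + 3*((2 + U) + 0) = -15 + 3*(2 + U) = -15 + (6 + 3*U) = -9 + 3*U)
A(l(2/(-4), R))*(-354) = (-9 + 3*(-2 + 1)**2)*(-354) = (-9 + 3*(-1)**2)*(-354) = (-9 + 3*1)*(-354) = (-9 + 3)*(-354) = -6*(-354) = 2124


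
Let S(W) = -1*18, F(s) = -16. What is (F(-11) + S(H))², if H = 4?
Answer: 1156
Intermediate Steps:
S(W) = -18
(F(-11) + S(H))² = (-16 - 18)² = (-34)² = 1156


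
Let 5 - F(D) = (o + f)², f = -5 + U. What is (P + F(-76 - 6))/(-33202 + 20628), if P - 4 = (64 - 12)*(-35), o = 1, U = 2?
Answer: 1815/12574 ≈ 0.14435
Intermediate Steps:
f = -3 (f = -5 + 2 = -3)
F(D) = 1 (F(D) = 5 - (1 - 3)² = 5 - 1*(-2)² = 5 - 1*4 = 5 - 4 = 1)
P = -1816 (P = 4 + (64 - 12)*(-35) = 4 + 52*(-35) = 4 - 1820 = -1816)
(P + F(-76 - 6))/(-33202 + 20628) = (-1816 + 1)/(-33202 + 20628) = -1815/(-12574) = -1815*(-1/12574) = 1815/12574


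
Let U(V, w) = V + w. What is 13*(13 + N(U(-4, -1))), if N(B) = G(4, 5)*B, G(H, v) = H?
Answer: -91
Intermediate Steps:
N(B) = 4*B
13*(13 + N(U(-4, -1))) = 13*(13 + 4*(-4 - 1)) = 13*(13 + 4*(-5)) = 13*(13 - 20) = 13*(-7) = -91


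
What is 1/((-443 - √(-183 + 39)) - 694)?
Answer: -379/430971 + 4*I/430971 ≈ -0.00087941 + 9.2814e-6*I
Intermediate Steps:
1/((-443 - √(-183 + 39)) - 694) = 1/((-443 - √(-144)) - 694) = 1/((-443 - 12*I) - 694) = 1/(-1137 - 12*I) = (-1137 + 12*I)/1292913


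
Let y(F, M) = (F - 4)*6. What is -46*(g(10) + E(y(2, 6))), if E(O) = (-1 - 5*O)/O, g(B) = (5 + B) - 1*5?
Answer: -1403/6 ≈ -233.83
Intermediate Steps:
g(B) = B (g(B) = (5 + B) - 5 = B)
y(F, M) = -24 + 6*F (y(F, M) = (-4 + F)*6 = -24 + 6*F)
E(O) = (-1 - 5*O)/O
-46*(g(10) + E(y(2, 6))) = -46*(10 + (-5 - 1/(-24 + 6*2))) = -46*(10 + (-5 - 1/(-24 + 12))) = -46*(10 + (-5 - 1/(-12))) = -46*(10 + (-5 - 1*(-1/12))) = -46*(10 + (-5 + 1/12)) = -46*(10 - 59/12) = -46*61/12 = -1403/6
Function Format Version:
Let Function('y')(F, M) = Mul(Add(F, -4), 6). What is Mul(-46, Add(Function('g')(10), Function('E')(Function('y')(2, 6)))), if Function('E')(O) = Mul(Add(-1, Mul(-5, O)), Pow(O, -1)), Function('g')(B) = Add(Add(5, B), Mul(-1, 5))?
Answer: Rational(-1403, 6) ≈ -233.83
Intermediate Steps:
Function('g')(B) = B (Function('g')(B) = Add(Add(5, B), -5) = B)
Function('y')(F, M) = Add(-24, Mul(6, F)) (Function('y')(F, M) = Mul(Add(-4, F), 6) = Add(-24, Mul(6, F)))
Function('E')(O) = Mul(Pow(O, -1), Add(-1, Mul(-5, O)))
Mul(-46, Add(Function('g')(10), Function('E')(Function('y')(2, 6)))) = Mul(-46, Add(10, Add(-5, Mul(-1, Pow(Add(-24, Mul(6, 2)), -1))))) = Mul(-46, Add(10, Add(-5, Mul(-1, Pow(Add(-24, 12), -1))))) = Mul(-46, Add(10, Add(-5, Mul(-1, Pow(-12, -1))))) = Mul(-46, Add(10, Add(-5, Mul(-1, Rational(-1, 12))))) = Mul(-46, Add(10, Add(-5, Rational(1, 12)))) = Mul(-46, Add(10, Rational(-59, 12))) = Mul(-46, Rational(61, 12)) = Rational(-1403, 6)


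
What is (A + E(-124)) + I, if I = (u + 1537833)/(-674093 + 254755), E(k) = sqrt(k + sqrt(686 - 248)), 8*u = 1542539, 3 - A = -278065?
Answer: 932821986669/3354704 + sqrt(-124 + sqrt(438)) ≈ 2.7806e+5 + 10.152*I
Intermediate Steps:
A = 278068 (A = 3 - 1*(-278065) = 3 + 278065 = 278068)
u = 1542539/8 (u = (1/8)*1542539 = 1542539/8 ≈ 1.9282e+5)
E(k) = sqrt(k + sqrt(438))
I = -13845203/3354704 (I = (1542539/8 + 1537833)/(-674093 + 254755) = (13845203/8)/(-419338) = (13845203/8)*(-1/419338) = -13845203/3354704 ≈ -4.1271)
(A + E(-124)) + I = (278068 + sqrt(-124 + sqrt(438))) - 13845203/3354704 = 932821986669/3354704 + sqrt(-124 + sqrt(438))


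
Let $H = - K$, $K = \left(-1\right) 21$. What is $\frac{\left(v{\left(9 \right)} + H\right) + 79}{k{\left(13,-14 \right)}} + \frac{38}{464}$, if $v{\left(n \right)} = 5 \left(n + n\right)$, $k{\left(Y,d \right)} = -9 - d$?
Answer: $\frac{8835}{232} \approx 38.082$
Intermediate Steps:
$K = -21$
$H = 21$ ($H = \left(-1\right) \left(-21\right) = 21$)
$v{\left(n \right)} = 10 n$ ($v{\left(n \right)} = 5 \cdot 2 n = 10 n$)
$\frac{\left(v{\left(9 \right)} + H\right) + 79}{k{\left(13,-14 \right)}} + \frac{38}{464} = \frac{\left(10 \cdot 9 + 21\right) + 79}{-9 - -14} + \frac{38}{464} = \frac{\left(90 + 21\right) + 79}{-9 + 14} + 38 \cdot \frac{1}{464} = \frac{111 + 79}{5} + \frac{19}{232} = 190 \cdot \frac{1}{5} + \frac{19}{232} = 38 + \frac{19}{232} = \frac{8835}{232}$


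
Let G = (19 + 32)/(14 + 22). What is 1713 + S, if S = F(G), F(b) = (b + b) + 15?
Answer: 10385/6 ≈ 1730.8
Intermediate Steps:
G = 17/12 (G = 51/36 = 51*(1/36) = 17/12 ≈ 1.4167)
F(b) = 15 + 2*b (F(b) = 2*b + 15 = 15 + 2*b)
S = 107/6 (S = 15 + 2*(17/12) = 15 + 17/6 = 107/6 ≈ 17.833)
1713 + S = 1713 + 107/6 = 10385/6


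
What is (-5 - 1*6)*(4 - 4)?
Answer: 0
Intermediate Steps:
(-5 - 1*6)*(4 - 4) = (-5 - 6)*0 = -11*0 = 0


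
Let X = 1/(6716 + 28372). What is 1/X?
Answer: 35088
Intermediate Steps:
X = 1/35088 ≈ 2.8500e-5
1/X = 1/(1/35088) = 35088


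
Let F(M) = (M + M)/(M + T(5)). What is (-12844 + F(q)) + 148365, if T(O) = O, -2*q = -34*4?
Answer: 9893169/73 ≈ 1.3552e+5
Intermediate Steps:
q = 68 (q = -(-17)*4 = -½*(-136) = 68)
F(M) = 2*M/(5 + M) (F(M) = (M + M)/(M + 5) = (2*M)/(5 + M) = 2*M/(5 + M))
(-12844 + F(q)) + 148365 = (-12844 + 2*68/(5 + 68)) + 148365 = (-12844 + 2*68/73) + 148365 = (-12844 + 2*68*(1/73)) + 148365 = (-12844 + 136/73) + 148365 = -937476/73 + 148365 = 9893169/73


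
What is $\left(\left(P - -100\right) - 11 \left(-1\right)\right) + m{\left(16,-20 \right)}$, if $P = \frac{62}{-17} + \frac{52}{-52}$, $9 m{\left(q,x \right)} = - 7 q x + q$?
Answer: $\frac{18208}{51} \approx 357.02$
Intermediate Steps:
$m{\left(q,x \right)} = \frac{q}{9} - \frac{7 q x}{9}$ ($m{\left(q,x \right)} = \frac{- 7 q x + q}{9} = \frac{q - 7 q x}{9} = \frac{q}{9} - \frac{7 q x}{9}$)
$P = - \frac{79}{17}$ ($P = 62 \left(- \frac{1}{17}\right) + 52 \left(- \frac{1}{52}\right) = - \frac{62}{17} - 1 = - \frac{79}{17} \approx -4.6471$)
$\left(\left(P - -100\right) - 11 \left(-1\right)\right) + m{\left(16,-20 \right)} = \left(\left(- \frac{79}{17} - -100\right) - 11 \left(-1\right)\right) + \frac{1}{9} \cdot 16 \left(1 - -140\right) = \left(\left(- \frac{79}{17} + 100\right) - -11\right) + \frac{1}{9} \cdot 16 \left(1 + 140\right) = \left(\frac{1621}{17} + 11\right) + \frac{1}{9} \cdot 16 \cdot 141 = \frac{1808}{17} + \frac{752}{3} = \frac{18208}{51}$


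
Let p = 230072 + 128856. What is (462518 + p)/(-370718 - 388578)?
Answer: -410723/379648 ≈ -1.0819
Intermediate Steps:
p = 358928
(462518 + p)/(-370718 - 388578) = (462518 + 358928)/(-370718 - 388578) = 821446/(-759296) = 821446*(-1/759296) = -410723/379648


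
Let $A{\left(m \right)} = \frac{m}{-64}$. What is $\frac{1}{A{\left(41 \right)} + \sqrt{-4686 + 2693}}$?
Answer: $- \frac{2624}{8165009} - \frac{4096 i \sqrt{1993}}{8165009} \approx -0.00032137 - 0.022395 i$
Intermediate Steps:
$A{\left(m \right)} = - \frac{m}{64}$ ($A{\left(m \right)} = m \left(- \frac{1}{64}\right) = - \frac{m}{64}$)
$\frac{1}{A{\left(41 \right)} + \sqrt{-4686 + 2693}} = \frac{1}{\left(- \frac{1}{64}\right) 41 + \sqrt{-4686 + 2693}} = \frac{1}{- \frac{41}{64} + \sqrt{-1993}} = \frac{1}{- \frac{41}{64} + i \sqrt{1993}}$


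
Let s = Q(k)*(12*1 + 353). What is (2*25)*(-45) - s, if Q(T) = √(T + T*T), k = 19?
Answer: -2250 - 730*√95 ≈ -9365.2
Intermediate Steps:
Q(T) = √(T + T²)
s = 730*√95 (s = √(19*(1 + 19))*(12*1 + 353) = √(19*20)*(12 + 353) = √380*365 = (2*√95)*365 = 730*√95 ≈ 7115.2)
(2*25)*(-45) - s = (2*25)*(-45) - 730*√95 = 50*(-45) - 730*√95 = -2250 - 730*√95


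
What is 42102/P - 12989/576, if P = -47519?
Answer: -641475043/27370944 ≈ -23.436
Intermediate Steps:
42102/P - 12989/576 = 42102/(-47519) - 12989/576 = 42102*(-1/47519) - 12989*1/576 = -42102/47519 - 12989/576 = -641475043/27370944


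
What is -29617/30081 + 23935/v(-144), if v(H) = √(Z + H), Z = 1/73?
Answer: -29617/30081 - 23935*I*√767303/10511 ≈ -0.98458 - 1994.7*I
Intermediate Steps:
Z = 1/73 ≈ 0.013699
v(H) = √(1/73 + H)
-29617/30081 + 23935/v(-144) = -29617/30081 + 23935/((√(73 + 5329*(-144))/73)) = -29617*1/30081 + 23935/((√(73 - 767376)/73)) = -29617/30081 + 23935/((√(-767303)/73)) = -29617/30081 + 23935/(((I*√767303)/73)) = -29617/30081 + 23935/((I*√767303/73)) = -29617/30081 + 23935*(-I*√767303/10511) = -29617/30081 - 23935*I*√767303/10511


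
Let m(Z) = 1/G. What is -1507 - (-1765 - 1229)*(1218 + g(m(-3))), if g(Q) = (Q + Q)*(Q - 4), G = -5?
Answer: 91255373/25 ≈ 3.6502e+6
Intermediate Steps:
m(Z) = -1/5 (m(Z) = 1/(-5) = -1/5)
g(Q) = 2*Q*(-4 + Q) (g(Q) = (2*Q)*(-4 + Q) = 2*Q*(-4 + Q))
-1507 - (-1765 - 1229)*(1218 + g(m(-3))) = -1507 - (-1765 - 1229)*(1218 + 2*(-1/5)*(-4 - 1/5)) = -1507 - (-2994)*(1218 + 2*(-1/5)*(-21/5)) = -1507 - (-2994)*(1218 + 42/25) = -1507 - (-2994)*30492/25 = -1507 - 1*(-91293048/25) = -1507 + 91293048/25 = 91255373/25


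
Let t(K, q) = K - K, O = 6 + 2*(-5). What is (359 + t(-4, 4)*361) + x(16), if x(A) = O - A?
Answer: 339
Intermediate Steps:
O = -4 (O = 6 - 10 = -4)
t(K, q) = 0
x(A) = -4 - A
(359 + t(-4, 4)*361) + x(16) = (359 + 0*361) + (-4 - 1*16) = (359 + 0) + (-4 - 16) = 359 - 20 = 339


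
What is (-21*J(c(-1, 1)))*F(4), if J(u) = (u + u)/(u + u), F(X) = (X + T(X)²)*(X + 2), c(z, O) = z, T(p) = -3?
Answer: -1638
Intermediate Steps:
F(X) = (2 + X)*(9 + X) (F(X) = (X + (-3)²)*(X + 2) = (X + 9)*(2 + X) = (9 + X)*(2 + X) = (2 + X)*(9 + X))
J(u) = 1 (J(u) = (2*u)/((2*u)) = (2*u)*(1/(2*u)) = 1)
(-21*J(c(-1, 1)))*F(4) = (-21*1)*(18 + 4² + 11*4) = -21*(18 + 16 + 44) = -21*78 = -1638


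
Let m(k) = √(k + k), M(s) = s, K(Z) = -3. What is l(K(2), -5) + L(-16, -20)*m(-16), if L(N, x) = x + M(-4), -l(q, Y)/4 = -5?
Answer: 20 - 96*I*√2 ≈ 20.0 - 135.76*I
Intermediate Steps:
l(q, Y) = 20 (l(q, Y) = -4*(-5) = 20)
m(k) = √2*√k (m(k) = √(2*k) = √2*√k)
L(N, x) = -4 + x (L(N, x) = x - 4 = -4 + x)
l(K(2), -5) + L(-16, -20)*m(-16) = 20 + (-4 - 20)*(√2*√(-16)) = 20 - 24*√2*4*I = 20 - 96*I*√2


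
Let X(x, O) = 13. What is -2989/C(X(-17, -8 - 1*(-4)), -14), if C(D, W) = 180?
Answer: -2989/180 ≈ -16.606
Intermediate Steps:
-2989/C(X(-17, -8 - 1*(-4)), -14) = -2989/180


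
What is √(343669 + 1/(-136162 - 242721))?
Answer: √49334484904172058/378883 ≈ 586.23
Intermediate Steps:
√(343669 + 1/(-136162 - 242721)) = √(343669 + 1/(-378883)) = √(343669 - 1/378883) = √(130210341726/378883) = √49334484904172058/378883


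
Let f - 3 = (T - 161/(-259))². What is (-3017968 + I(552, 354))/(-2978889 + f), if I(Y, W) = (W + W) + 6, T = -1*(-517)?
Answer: 2065310363/1855647915 ≈ 1.1130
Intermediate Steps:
T = 517
I(Y, W) = 6 + 2*W (I(Y, W) = 2*W + 6 = 6 + 2*W)
f = 366803211/1369 (f = 3 + (517 - 161/(-259))² = 3 + (517 - 161*(-1/259))² = 3 + (517 + 23/37)² = 3 + (19152/37)² = 3 + 366799104/1369 = 366803211/1369 ≈ 2.6794e+5)
(-3017968 + I(552, 354))/(-2978889 + f) = (-3017968 + (6 + 2*354))/(-2978889 + 366803211/1369) = (-3017968 + (6 + 708))/(-3711295830/1369) = (-3017968 + 714)*(-1369/3711295830) = -3017254*(-1369/3711295830) = 2065310363/1855647915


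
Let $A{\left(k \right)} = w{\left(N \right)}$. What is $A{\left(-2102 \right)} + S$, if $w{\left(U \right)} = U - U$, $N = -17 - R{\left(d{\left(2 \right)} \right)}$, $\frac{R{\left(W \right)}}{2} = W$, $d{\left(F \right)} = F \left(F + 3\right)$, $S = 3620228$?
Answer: $3620228$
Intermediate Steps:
$d{\left(F \right)} = F \left(3 + F\right)$
$R{\left(W \right)} = 2 W$
$N = -37$ ($N = -17 - 2 \cdot 2 \left(3 + 2\right) = -17 - 2 \cdot 2 \cdot 5 = -17 - 2 \cdot 10 = -17 - 20 = -37$)
$w{\left(U \right)} = 0$
$A{\left(k \right)} = 0$
$A{\left(-2102 \right)} + S = 0 + 3620228 = 3620228$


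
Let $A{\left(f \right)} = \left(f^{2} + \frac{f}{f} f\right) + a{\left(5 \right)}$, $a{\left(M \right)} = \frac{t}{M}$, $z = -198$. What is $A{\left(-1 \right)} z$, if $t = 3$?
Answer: $- \frac{594}{5} \approx -118.8$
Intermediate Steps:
$a{\left(M \right)} = \frac{3}{M}$
$A{\left(f \right)} = \frac{3}{5} + f + f^{2}$ ($A{\left(f \right)} = \left(f^{2} + \frac{f}{f} f\right) + \frac{3}{5} = \left(f^{2} + 1 f\right) + 3 \cdot \frac{1}{5} = \left(f^{2} + f\right) + \frac{3}{5} = \left(f + f^{2}\right) + \frac{3}{5} = \frac{3}{5} + f + f^{2}$)
$A{\left(-1 \right)} z = \left(\frac{3}{5} - 1 + \left(-1\right)^{2}\right) \left(-198\right) = \left(\frac{3}{5} - 1 + 1\right) \left(-198\right) = \frac{3}{5} \left(-198\right) = - \frac{594}{5}$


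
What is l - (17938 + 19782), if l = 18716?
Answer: -19004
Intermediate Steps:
l - (17938 + 19782) = 18716 - (17938 + 19782) = 18716 - 1*37720 = 18716 - 37720 = -19004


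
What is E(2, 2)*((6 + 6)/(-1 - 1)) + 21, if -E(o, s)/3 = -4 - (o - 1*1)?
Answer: -69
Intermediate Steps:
E(o, s) = 9 + 3*o (E(o, s) = -3*(-4 - (o - 1*1)) = -3*(-4 - (o - 1)) = -3*(-4 - (-1 + o)) = -3*(-4 + (1 - o)) = -3*(-3 - o) = 9 + 3*o)
E(2, 2)*((6 + 6)/(-1 - 1)) + 21 = (9 + 3*2)*((6 + 6)/(-1 - 1)) + 21 = (9 + 6)*(12/(-2)) + 21 = 15*(12*(-½)) + 21 = 15*(-6) + 21 = -90 + 21 = -69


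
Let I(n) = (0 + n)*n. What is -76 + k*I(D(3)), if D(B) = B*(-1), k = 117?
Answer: 977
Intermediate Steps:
D(B) = -B
I(n) = n² (I(n) = n*n = n²)
-76 + k*I(D(3)) = -76 + 117*(-1*3)² = -76 + 117*(-3)² = -76 + 117*9 = -76 + 1053 = 977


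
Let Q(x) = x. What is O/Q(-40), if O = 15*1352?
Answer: -507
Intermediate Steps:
O = 20280
O/Q(-40) = 20280/(-40) = 20280*(-1/40) = -507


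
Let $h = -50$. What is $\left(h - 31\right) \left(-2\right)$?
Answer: $162$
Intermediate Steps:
$\left(h - 31\right) \left(-2\right) = \left(-50 - 31\right) \left(-2\right) = \left(-81\right) \left(-2\right) = 162$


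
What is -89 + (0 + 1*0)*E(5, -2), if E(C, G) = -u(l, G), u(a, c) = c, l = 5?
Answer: -89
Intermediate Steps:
E(C, G) = -G
-89 + (0 + 1*0)*E(5, -2) = -89 + (0 + 1*0)*(-1*(-2)) = -89 + (0 + 0)*2 = -89 + 0*2 = -89 + 0 = -89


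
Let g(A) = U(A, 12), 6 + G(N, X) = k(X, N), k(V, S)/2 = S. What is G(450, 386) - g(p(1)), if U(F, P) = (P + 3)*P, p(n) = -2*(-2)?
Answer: 714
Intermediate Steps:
p(n) = 4
k(V, S) = 2*S
U(F, P) = P*(3 + P) (U(F, P) = (3 + P)*P = P*(3 + P))
G(N, X) = -6 + 2*N
g(A) = 180 (g(A) = 12*(3 + 12) = 12*15 = 180)
G(450, 386) - g(p(1)) = (-6 + 2*450) - 1*180 = (-6 + 900) - 180 = 894 - 180 = 714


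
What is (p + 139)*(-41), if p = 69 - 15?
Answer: -7913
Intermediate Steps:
p = 54
(p + 139)*(-41) = (54 + 139)*(-41) = 193*(-41) = -7913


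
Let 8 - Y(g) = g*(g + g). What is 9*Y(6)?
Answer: -576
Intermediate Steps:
Y(g) = 8 - 2*g² (Y(g) = 8 - g*(g + g) = 8 - g*2*g = 8 - 2*g²)
9*Y(6) = 9*(8 - 2*6²) = 9*(8 - 2*36) = 9*(8 - 72) = 9*(-64) = -576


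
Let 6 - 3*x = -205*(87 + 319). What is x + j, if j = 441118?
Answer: 1406590/3 ≈ 4.6886e+5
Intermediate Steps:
x = 83236/3 (x = 2 - (-205)*(87 + 319)/3 = 2 - (-205)*406/3 = 2 - ⅓*(-83230) = 2 + 83230/3 = 83236/3 ≈ 27745.)
x + j = 83236/3 + 441118 = 1406590/3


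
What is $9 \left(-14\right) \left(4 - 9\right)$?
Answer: $630$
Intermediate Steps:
$9 \left(-14\right) \left(4 - 9\right) = \left(-126\right) \left(-5\right) = 630$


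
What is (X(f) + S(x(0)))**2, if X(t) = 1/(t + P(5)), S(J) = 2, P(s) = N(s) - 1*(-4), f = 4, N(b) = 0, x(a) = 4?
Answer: 289/64 ≈ 4.5156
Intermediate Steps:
P(s) = 4 (P(s) = 0 - 1*(-4) = 0 + 4 = 4)
X(t) = 1/(4 + t) (X(t) = 1/(t + 4) = 1/(4 + t))
(X(f) + S(x(0)))**2 = (1/(4 + 4) + 2)**2 = (1/8 + 2)**2 = (17/8)**2 = 289/64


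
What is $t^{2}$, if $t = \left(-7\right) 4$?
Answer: $784$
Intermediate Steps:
$t = -28$
$t^{2} = \left(-28\right)^{2} = 784$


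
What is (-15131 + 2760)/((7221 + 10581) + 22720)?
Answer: -12371/40522 ≈ -0.30529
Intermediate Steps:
(-15131 + 2760)/((7221 + 10581) + 22720) = -12371/(17802 + 22720) = -12371/40522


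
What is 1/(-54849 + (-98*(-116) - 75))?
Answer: -1/43556 ≈ -2.2959e-5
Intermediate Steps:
1/(-54849 + (-98*(-116) - 75)) = 1/(-54849 + (11368 - 75)) = 1/(-54849 + 11293) = 1/(-43556) = -1/43556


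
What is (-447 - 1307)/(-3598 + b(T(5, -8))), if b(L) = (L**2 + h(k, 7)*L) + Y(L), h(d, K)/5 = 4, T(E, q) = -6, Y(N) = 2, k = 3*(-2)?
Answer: 877/1840 ≈ 0.47663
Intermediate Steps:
k = -6
h(d, K) = 20 (h(d, K) = 5*4 = 20)
b(L) = 2 + L**2 + 20*L (b(L) = (L**2 + 20*L) + 2 = 2 + L**2 + 20*L)
(-447 - 1307)/(-3598 + b(T(5, -8))) = (-447 - 1307)/(-3598 + (2 + (-6)**2 + 20*(-6))) = -1754/(-3598 + (2 + 36 - 120)) = -1754/(-3598 - 82) = -1754/(-3680) = -1754*(-1/3680) = 877/1840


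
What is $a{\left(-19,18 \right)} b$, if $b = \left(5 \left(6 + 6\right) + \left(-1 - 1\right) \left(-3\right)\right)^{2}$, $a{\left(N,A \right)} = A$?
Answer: $78408$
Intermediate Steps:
$b = 4356$ ($b = \left(5 \cdot 12 - -6\right)^{2} = \left(60 + 6\right)^{2} = 66^{2} = 4356$)
$a{\left(-19,18 \right)} b = 18 \cdot 4356 = 78408$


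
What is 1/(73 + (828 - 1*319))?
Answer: 1/582 ≈ 0.0017182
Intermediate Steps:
1/(73 + (828 - 1*319)) = 1/(73 + (828 - 319)) = 1/(73 + 509) = 1/582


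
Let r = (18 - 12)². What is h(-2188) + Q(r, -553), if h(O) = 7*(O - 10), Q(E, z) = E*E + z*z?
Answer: 291719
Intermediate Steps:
r = 36 (r = 6² = 36)
Q(E, z) = E² + z²
h(O) = -70 + 7*O (h(O) = 7*(-10 + O) = -70 + 7*O)
h(-2188) + Q(r, -553) = (-70 + 7*(-2188)) + (36² + (-553)²) = (-70 - 15316) + (1296 + 305809) = -15386 + 307105 = 291719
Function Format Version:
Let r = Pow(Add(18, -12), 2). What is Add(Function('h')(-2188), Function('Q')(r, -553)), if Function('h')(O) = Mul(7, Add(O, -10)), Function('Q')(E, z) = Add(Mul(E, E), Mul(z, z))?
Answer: 291719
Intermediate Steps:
r = 36 (r = Pow(6, 2) = 36)
Function('Q')(E, z) = Add(Pow(E, 2), Pow(z, 2))
Function('h')(O) = Add(-70, Mul(7, O)) (Function('h')(O) = Mul(7, Add(-10, O)) = Add(-70, Mul(7, O)))
Add(Function('h')(-2188), Function('Q')(r, -553)) = Add(Add(-70, Mul(7, -2188)), Add(Pow(36, 2), Pow(-553, 2))) = Add(Add(-70, -15316), Add(1296, 305809)) = Add(-15386, 307105) = 291719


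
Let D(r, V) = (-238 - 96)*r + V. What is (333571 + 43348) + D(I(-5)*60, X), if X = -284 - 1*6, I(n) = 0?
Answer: 376629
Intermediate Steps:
X = -290 (X = -284 - 6 = -290)
D(r, V) = V - 334*r (D(r, V) = -334*r + V = V - 334*r)
(333571 + 43348) + D(I(-5)*60, X) = (333571 + 43348) + (-290 - 0*60) = 376919 + (-290 - 334*0) = 376919 + (-290 + 0) = 376919 - 290 = 376629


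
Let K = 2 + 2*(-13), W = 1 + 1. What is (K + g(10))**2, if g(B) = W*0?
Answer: 576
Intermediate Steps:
W = 2
K = -24 (K = 2 - 26 = -24)
g(B) = 0 (g(B) = 2*0 = 0)
(K + g(10))**2 = (-24 + 0)**2 = (-24)**2 = 576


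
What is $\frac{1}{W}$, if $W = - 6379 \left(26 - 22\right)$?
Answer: $- \frac{1}{25516} \approx -3.9191 \cdot 10^{-5}$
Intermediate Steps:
$W = -25516$ ($W = - 6379 \left(26 - 22\right) = \left(-6379\right) 4 = -25516$)
$\frac{1}{W} = \frac{1}{-25516} = - \frac{1}{25516}$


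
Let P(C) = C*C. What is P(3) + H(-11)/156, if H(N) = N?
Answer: 1393/156 ≈ 8.9295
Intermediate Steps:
P(C) = C²
P(3) + H(-11)/156 = 3² - 11/156 = 9 - 11*1/156 = 9 - 11/156 = 1393/156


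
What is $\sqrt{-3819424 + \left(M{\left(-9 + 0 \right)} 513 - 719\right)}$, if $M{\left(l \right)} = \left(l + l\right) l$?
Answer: $i \sqrt{3737037} \approx 1933.1 i$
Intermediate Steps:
$M{\left(l \right)} = 2 l^{2}$ ($M{\left(l \right)} = 2 l l = 2 l^{2}$)
$\sqrt{-3819424 + \left(M{\left(-9 + 0 \right)} 513 - 719\right)} = \sqrt{-3819424 - \left(719 - 2 \left(-9 + 0\right)^{2} \cdot 513\right)} = \sqrt{-3819424 - \left(719 - 2 \left(-9\right)^{2} \cdot 513\right)} = \sqrt{-3819424 - \left(719 - 2 \cdot 81 \cdot 513\right)} = \sqrt{-3819424 + \left(162 \cdot 513 - 719\right)} = \sqrt{-3819424 + \left(83106 - 719\right)} = \sqrt{-3819424 + 82387} = \sqrt{-3737037} = i \sqrt{3737037}$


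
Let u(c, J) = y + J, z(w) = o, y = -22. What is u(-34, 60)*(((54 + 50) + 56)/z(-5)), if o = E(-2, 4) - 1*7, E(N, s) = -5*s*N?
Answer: 6080/33 ≈ 184.24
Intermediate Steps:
E(N, s) = -5*N*s
o = 33 (o = -5*(-2)*4 - 1*7 = 40 - 7 = 33)
z(w) = 33
u(c, J) = -22 + J
u(-34, 60)*(((54 + 50) + 56)/z(-5)) = (-22 + 60)*(((54 + 50) + 56)/33) = 38*((104 + 56)*(1/33)) = 38*(160*(1/33)) = 38*(160/33) = 6080/33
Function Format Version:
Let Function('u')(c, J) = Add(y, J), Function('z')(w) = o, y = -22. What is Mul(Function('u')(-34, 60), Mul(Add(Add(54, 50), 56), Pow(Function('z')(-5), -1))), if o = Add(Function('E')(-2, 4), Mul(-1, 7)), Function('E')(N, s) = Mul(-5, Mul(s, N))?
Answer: Rational(6080, 33) ≈ 184.24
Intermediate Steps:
Function('E')(N, s) = Mul(-5, N, s) (Function('E')(N, s) = Mul(-5, Mul(N, s)) = Mul(-5, N, s))
o = 33 (o = Add(Mul(-5, -2, 4), Mul(-1, 7)) = Add(40, -7) = 33)
Function('z')(w) = 33
Function('u')(c, J) = Add(-22, J)
Mul(Function('u')(-34, 60), Mul(Add(Add(54, 50), 56), Pow(Function('z')(-5), -1))) = Mul(Add(-22, 60), Mul(Add(Add(54, 50), 56), Pow(33, -1))) = Mul(38, Mul(Add(104, 56), Rational(1, 33))) = Mul(38, Mul(160, Rational(1, 33))) = Mul(38, Rational(160, 33)) = Rational(6080, 33)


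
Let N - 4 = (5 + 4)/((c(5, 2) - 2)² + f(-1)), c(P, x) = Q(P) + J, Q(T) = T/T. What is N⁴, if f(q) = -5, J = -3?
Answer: 7890481/14641 ≈ 538.93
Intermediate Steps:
Q(T) = 1
c(P, x) = -2 (c(P, x) = 1 - 3 = -2)
N = 53/11 (N = 4 + (5 + 4)/((-2 - 2)² - 5) = 4 + 9/((-4)² - 5) = 4 + 9/(16 - 5) = 4 + 9/11 = 53/11 ≈ 4.8182)
N⁴ = (53/11)⁴ = 7890481/14641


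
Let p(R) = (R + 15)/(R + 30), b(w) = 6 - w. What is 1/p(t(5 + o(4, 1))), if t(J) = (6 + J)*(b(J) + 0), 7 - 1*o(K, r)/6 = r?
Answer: 323/326 ≈ 0.99080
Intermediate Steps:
o(K, r) = 42 - 6*r
t(J) = (6 + J)*(6 - J) (t(J) = (6 + J)*((6 - J) + 0) = (6 + J)*(6 - J))
p(R) = (15 + R)/(30 + R)
1/p(t(5 + o(4, 1))) = 1/((15 + (36 - (5 + (42 - 6*1))**2))/(30 + (36 - (5 + (42 - 6*1))**2))) = 1/((15 + (36 - (5 + (42 - 6))**2))/(30 + (36 - (5 + (42 - 6))**2))) = 1/((15 + (36 - (5 + 36)**2))/(30 + (36 - (5 + 36)**2))) = 1/((15 + (36 - 1*41**2))/(30 + (36 - 1*41**2))) = 1/((15 + (36 - 1*1681))/(30 + (36 - 1*1681))) = 1/((15 + (36 - 1681))/(30 + (36 - 1681))) = 1/((15 - 1645)/(30 - 1645)) = 1/(-1630/(-1615)) = 1/(-1/1615*(-1630)) = 1/(326/323) = 323/326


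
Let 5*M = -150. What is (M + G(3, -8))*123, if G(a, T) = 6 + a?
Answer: -2583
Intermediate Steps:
M = -30 (M = (⅕)*(-150) = -30)
(M + G(3, -8))*123 = (-30 + (6 + 3))*123 = (-30 + 9)*123 = -21*123 = -2583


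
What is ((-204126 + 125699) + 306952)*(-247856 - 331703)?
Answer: -132443720475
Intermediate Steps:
((-204126 + 125699) + 306952)*(-247856 - 331703) = (-78427 + 306952)*(-579559) = 228525*(-579559) = -132443720475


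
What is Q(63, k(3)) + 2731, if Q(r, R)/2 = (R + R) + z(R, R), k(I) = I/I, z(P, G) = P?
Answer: 2737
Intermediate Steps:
k(I) = 1
Q(r, R) = 6*R (Q(r, R) = 2*((R + R) + R) = 2*(2*R + R) = 2*(3*R) = 6*R)
Q(63, k(3)) + 2731 = 6*1 + 2731 = 6 + 2731 = 2737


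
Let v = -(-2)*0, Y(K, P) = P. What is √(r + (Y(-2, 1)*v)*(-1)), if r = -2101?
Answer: I*√2101 ≈ 45.837*I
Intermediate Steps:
v = 0 (v = -1*0 = 0)
√(r + (Y(-2, 1)*v)*(-1)) = √(-2101 + (1*0)*(-1)) = √(-2101 + 0*(-1)) = √(-2101 + 0) = √(-2101) = I*√2101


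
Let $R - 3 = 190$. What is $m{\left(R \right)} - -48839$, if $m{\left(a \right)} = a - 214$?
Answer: $48818$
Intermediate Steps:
$R = 193$ ($R = 3 + 190 = 193$)
$m{\left(a \right)} = -214 + a$
$m{\left(R \right)} - -48839 = \left(-214 + 193\right) - -48839 = -21 + 48839 = 48818$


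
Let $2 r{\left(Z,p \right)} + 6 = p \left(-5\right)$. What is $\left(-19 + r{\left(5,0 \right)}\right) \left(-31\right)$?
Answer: $682$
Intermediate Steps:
$r{\left(Z,p \right)} = -3 - \frac{5 p}{2}$ ($r{\left(Z,p \right)} = -3 + \frac{p \left(-5\right)}{2} = -3 + \frac{\left(-5\right) p}{2} = -3 - \frac{5 p}{2}$)
$\left(-19 + r{\left(5,0 \right)}\right) \left(-31\right) = \left(-19 - 3\right) \left(-31\right) = \left(-22\right) \left(-31\right) = 682$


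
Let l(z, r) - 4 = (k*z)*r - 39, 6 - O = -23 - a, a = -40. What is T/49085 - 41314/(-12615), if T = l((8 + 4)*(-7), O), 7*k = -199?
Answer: 339217069/123841455 ≈ 2.7391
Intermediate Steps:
k = -199/7 (k = (⅐)*(-199) = -199/7 ≈ -28.429)
O = -11 (O = 6 - (-23 - 1*(-40)) = 6 - (-23 + 40) = 6 - 1*17 = 6 - 17 = -11)
l(z, r) = -35 - 199*r*z/7 (l(z, r) = 4 + ((-199*z/7)*r - 39) = 4 + (-199*r*z/7 - 39) = 4 + (-39 - 199*r*z/7) = -35 - 199*r*z/7)
T = -26303 (T = -35 - 199/7*(-11)*(8 + 4)*(-7) = -35 - 199/7*(-11)*12*(-7) = -35 - 199/7*(-11)*(-84) = -35 - 26268 = -26303)
T/49085 - 41314/(-12615) = -26303/49085 - 41314/(-12615) = -26303*1/49085 - 41314*(-1/12615) = -26303/49085 + 41314/12615 = 339217069/123841455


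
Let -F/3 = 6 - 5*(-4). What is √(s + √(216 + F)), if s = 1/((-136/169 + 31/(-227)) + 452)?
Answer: √(663832009295 + 299427204721225*√138)/17303965 ≈ 3.4278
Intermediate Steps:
F = -78 (F = -3*(6 - 5*(-4)) = -3*(6 + 20) = -3*26 = -78)
s = 38363/17303965 (s = 1/((-136*1/169 + 31*(-1/227)) + 452) = 1/((-136/169 - 31/227) + 452) = 1/(-36111/38363 + 452) = 1/(17303965/38363) = 38363/17303965 ≈ 0.0022170)
√(s + √(216 + F)) = √(38363/17303965 + √(216 - 78)) = √(38363/17303965 + √138)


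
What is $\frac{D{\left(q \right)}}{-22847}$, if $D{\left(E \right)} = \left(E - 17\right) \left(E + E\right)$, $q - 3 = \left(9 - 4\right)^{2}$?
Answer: $- \frac{56}{2077} \approx -0.026962$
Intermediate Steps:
$q = 28$ ($q = 3 + \left(9 - 4\right)^{2} = 3 + 5^{2} = 3 + 25 = 28$)
$D{\left(E \right)} = 2 E \left(-17 + E\right)$ ($D{\left(E \right)} = \left(-17 + E\right) 2 E = 2 E \left(-17 + E\right)$)
$\frac{D{\left(q \right)}}{-22847} = \frac{2 \cdot 28 \left(-17 + 28\right)}{-22847} = 2 \cdot 28 \cdot 11 \left(- \frac{1}{22847}\right) = 616 \left(- \frac{1}{22847}\right) = - \frac{56}{2077}$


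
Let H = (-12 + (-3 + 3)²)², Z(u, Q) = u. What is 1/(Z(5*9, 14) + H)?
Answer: 1/189 ≈ 0.0052910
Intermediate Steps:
H = 144 (H = (-12 + 0²)² = (-12 + 0)² = (-12)² = 144)
1/(Z(5*9, 14) + H) = 1/(5*9 + 144) = 1/(45 + 144) = 1/189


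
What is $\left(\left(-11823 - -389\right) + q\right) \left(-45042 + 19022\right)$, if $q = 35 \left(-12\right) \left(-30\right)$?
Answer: $-30339320$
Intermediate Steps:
$q = 12600$ ($q = \left(-420\right) \left(-30\right) = 12600$)
$\left(\left(-11823 - -389\right) + q\right) \left(-45042 + 19022\right) = \left(\left(-11823 - -389\right) + 12600\right) \left(-45042 + 19022\right) = \left(\left(-11823 + 389\right) + 12600\right) \left(-26020\right) = \left(-11434 + 12600\right) \left(-26020\right) = 1166 \left(-26020\right) = -30339320$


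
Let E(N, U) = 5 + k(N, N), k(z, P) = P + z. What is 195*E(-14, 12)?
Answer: -4485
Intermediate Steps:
E(N, U) = 5 + 2*N (E(N, U) = 5 + (N + N) = 5 + 2*N)
195*E(-14, 12) = 195*(5 + 2*(-14)) = 195*(5 - 28) = 195*(-23) = -4485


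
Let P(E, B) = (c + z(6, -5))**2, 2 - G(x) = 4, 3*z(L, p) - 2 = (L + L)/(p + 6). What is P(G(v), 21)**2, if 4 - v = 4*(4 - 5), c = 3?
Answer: 279841/81 ≈ 3454.8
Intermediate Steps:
z(L, p) = 2/3 + 2*L/(3*(6 + p)) (z(L, p) = 2/3 + ((L + L)/(p + 6))/3 = 2/3 + ((2*L)/(6 + p))/3 = 2/3 + (2*L/(6 + p))/3 = 2/3 + 2*L/(3*(6 + p)))
v = 8 (v = 4 - 4*(4 - 5) = 4 - 4*(-1) = 4 - 1*(-4) = 4 + 4 = 8)
G(x) = -2 (G(x) = 2 - 1*4 = 2 - 4 = -2)
P(E, B) = 529/9 (P(E, B) = (3 + 2*(6 + 6 - 5)/(3*(6 - 5)))**2 = (3 + (2/3)*7/1)**2 = (3 + (2/3)*1*7)**2 = (3 + 14/3)**2 = (23/3)**2 = 529/9)
P(G(v), 21)**2 = (529/9)**2 = 279841/81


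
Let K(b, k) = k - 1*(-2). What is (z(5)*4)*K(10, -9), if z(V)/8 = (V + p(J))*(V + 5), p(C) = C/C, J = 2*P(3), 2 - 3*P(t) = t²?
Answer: -13440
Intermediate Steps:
K(b, k) = 2 + k (K(b, k) = k + 2 = 2 + k)
P(t) = ⅔ - t²/3
J = -14/3 (J = 2*(⅔ - ⅓*3²) = 2*(⅔ - ⅓*9) = 2*(⅔ - 3) = 2*(-7/3) = -14/3 ≈ -4.6667)
p(C) = 1
z(V) = 8*(1 + V)*(5 + V) (z(V) = 8*((V + 1)*(V + 5)) = 8*((1 + V)*(5 + V)) = 8*(1 + V)*(5 + V))
(z(5)*4)*K(10, -9) = ((40 + 8*5² + 48*5)*4)*(2 - 9) = ((40 + 8*25 + 240)*4)*(-7) = ((40 + 200 + 240)*4)*(-7) = (480*4)*(-7) = 1920*(-7) = -13440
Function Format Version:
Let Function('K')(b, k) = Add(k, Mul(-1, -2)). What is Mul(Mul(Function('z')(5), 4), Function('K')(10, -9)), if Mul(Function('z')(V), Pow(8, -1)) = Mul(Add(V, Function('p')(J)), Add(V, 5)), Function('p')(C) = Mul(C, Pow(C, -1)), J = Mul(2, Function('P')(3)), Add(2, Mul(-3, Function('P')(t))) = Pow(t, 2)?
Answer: -13440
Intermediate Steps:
Function('K')(b, k) = Add(2, k) (Function('K')(b, k) = Add(k, 2) = Add(2, k))
Function('P')(t) = Add(Rational(2, 3), Mul(Rational(-1, 3), Pow(t, 2)))
J = Rational(-14, 3) (J = Mul(2, Add(Rational(2, 3), Mul(Rational(-1, 3), Pow(3, 2)))) = Mul(2, Add(Rational(2, 3), Mul(Rational(-1, 3), 9))) = Mul(2, Add(Rational(2, 3), -3)) = Mul(2, Rational(-7, 3)) = Rational(-14, 3) ≈ -4.6667)
Function('p')(C) = 1
Function('z')(V) = Mul(8, Add(1, V), Add(5, V)) (Function('z')(V) = Mul(8, Mul(Add(V, 1), Add(V, 5))) = Mul(8, Mul(Add(1, V), Add(5, V))) = Mul(8, Add(1, V), Add(5, V)))
Mul(Mul(Function('z')(5), 4), Function('K')(10, -9)) = Mul(Mul(Add(40, Mul(8, Pow(5, 2)), Mul(48, 5)), 4), Add(2, -9)) = Mul(Mul(Add(40, Mul(8, 25), 240), 4), -7) = Mul(Mul(Add(40, 200, 240), 4), -7) = Mul(Mul(480, 4), -7) = Mul(1920, -7) = -13440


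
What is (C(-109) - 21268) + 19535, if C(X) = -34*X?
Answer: 1973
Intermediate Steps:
(C(-109) - 21268) + 19535 = (-34*(-109) - 21268) + 19535 = (3706 - 21268) + 19535 = -17562 + 19535 = 1973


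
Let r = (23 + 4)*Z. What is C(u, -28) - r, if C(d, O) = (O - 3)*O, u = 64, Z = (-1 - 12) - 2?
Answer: 1273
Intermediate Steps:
Z = -15 (Z = -13 - 2 = -15)
r = -405 (r = (23 + 4)*(-15) = 27*(-15) = -405)
C(d, O) = O*(-3 + O) (C(d, O) = (-3 + O)*O = O*(-3 + O))
C(u, -28) - r = -28*(-3 - 28) - 1*(-405) = -28*(-31) + 405 = 868 + 405 = 1273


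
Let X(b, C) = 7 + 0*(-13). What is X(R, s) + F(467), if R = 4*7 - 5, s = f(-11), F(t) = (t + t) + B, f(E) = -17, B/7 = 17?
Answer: 1060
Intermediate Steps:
B = 119 (B = 7*17 = 119)
F(t) = 119 + 2*t (F(t) = (t + t) + 119 = 2*t + 119 = 119 + 2*t)
s = -17
R = 23 (R = 28 - 5 = 23)
X(b, C) = 7 (X(b, C) = 7 + 0 = 7)
X(R, s) + F(467) = 7 + (119 + 2*467) = 7 + (119 + 934) = 7 + 1053 = 1060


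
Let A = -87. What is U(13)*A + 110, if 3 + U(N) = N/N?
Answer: 284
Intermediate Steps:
U(N) = -2 (U(N) = -3 + N/N = -3 + 1 = -2)
U(13)*A + 110 = -2*(-87) + 110 = 174 + 110 = 284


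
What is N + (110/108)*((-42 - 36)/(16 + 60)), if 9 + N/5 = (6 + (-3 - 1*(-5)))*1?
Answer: -4135/684 ≈ -6.0453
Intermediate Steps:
N = -5 (N = -45 + 5*((6 + (-3 - 1*(-5)))*1) = -45 + 5*((6 + (-3 + 5))*1) = -45 + 5*((6 + 2)*1) = -45 + 5*(8*1) = -45 + 5*8 = -45 + 40 = -5)
N + (110/108)*((-42 - 36)/(16 + 60)) = -5 + (110/108)*((-42 - 36)/(16 + 60)) = -5 + (110*(1/108))*(-78/76) = -5 + 55*(-78*1/76)/54 = -5 + (55/54)*(-39/38) = -5 - 715/684 = -4135/684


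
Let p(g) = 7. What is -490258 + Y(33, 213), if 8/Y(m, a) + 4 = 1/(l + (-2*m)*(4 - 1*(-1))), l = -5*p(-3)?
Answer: -716269858/1461 ≈ -4.9026e+5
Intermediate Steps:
l = -35 (l = -5*7 = -35)
Y(m, a) = 8/(-4 + 1/(-35 - 10*m)) (Y(m, a) = 8/(-4 + 1/(-35 + (-2*m)*(4 - 1*(-1)))) = 8/(-4 + 1/(-35 + (-2*m)*(4 + 1))) = 8/(-4 + 1/(-35 - 2*m*5)) = 8/(-4 + 1/(-35 - 10*m)))
-490258 + Y(33, 213) = -490258 + 40*(-7 - 2*33)/(141 + 40*33) = -490258 + 40*(-7 - 66)/(141 + 1320) = -490258 + 40*(-73)/1461 = -490258 + 40*(1/1461)*(-73) = -490258 - 2920/1461 = -716269858/1461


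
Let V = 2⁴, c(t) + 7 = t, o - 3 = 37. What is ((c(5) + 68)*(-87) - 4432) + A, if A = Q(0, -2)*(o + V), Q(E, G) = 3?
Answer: -10006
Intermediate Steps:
o = 40 (o = 3 + 37 = 40)
c(t) = -7 + t
V = 16
A = 168 (A = 3*(40 + 16) = 3*56 = 168)
((c(5) + 68)*(-87) - 4432) + A = (((-7 + 5) + 68)*(-87) - 4432) + 168 = ((-2 + 68)*(-87) - 4432) + 168 = (66*(-87) - 4432) + 168 = (-5742 - 4432) + 168 = -10174 + 168 = -10006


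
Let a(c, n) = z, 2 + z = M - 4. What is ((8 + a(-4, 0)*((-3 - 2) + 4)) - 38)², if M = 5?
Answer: 841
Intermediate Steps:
z = -1 (z = -2 + (5 - 4) = -2 + 1 = -1)
a(c, n) = -1
((8 + a(-4, 0)*((-3 - 2) + 4)) - 38)² = ((8 - ((-3 - 2) + 4)) - 38)² = ((8 - (-5 + 4)) - 38)² = ((8 - 1*(-1)) - 38)² = ((8 + 1) - 38)² = (9 - 38)² = (-29)² = 841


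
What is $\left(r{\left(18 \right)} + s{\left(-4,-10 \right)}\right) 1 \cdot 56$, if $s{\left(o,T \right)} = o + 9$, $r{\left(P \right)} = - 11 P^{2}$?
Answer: $-199304$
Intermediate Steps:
$s{\left(o,T \right)} = 9 + o$
$\left(r{\left(18 \right)} + s{\left(-4,-10 \right)}\right) 1 \cdot 56 = \left(- 11 \cdot 18^{2} + \left(9 - 4\right)\right) 1 \cdot 56 = \left(\left(-11\right) 324 + 5\right) 56 = \left(-3564 + 5\right) 56 = \left(-3559\right) 56 = -199304$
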